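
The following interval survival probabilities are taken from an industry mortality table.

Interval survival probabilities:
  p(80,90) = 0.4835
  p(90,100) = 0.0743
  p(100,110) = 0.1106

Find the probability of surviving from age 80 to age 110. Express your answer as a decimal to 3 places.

The overall survival probability is 0.4835 × 0.0743 × 0.1106.
= 0.003973.

0.004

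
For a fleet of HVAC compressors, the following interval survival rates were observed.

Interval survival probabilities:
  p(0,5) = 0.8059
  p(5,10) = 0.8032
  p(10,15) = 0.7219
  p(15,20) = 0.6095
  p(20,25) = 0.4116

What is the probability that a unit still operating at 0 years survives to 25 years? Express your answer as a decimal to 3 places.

The overall survival probability is 0.8059 × 0.8032 × 0.7219 × 0.6095 × 0.4116.
= 0.117228.

0.117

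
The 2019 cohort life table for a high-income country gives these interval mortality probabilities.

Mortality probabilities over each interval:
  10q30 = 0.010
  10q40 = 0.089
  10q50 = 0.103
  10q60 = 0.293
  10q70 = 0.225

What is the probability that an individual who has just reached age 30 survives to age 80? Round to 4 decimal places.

0.4433

50p30 = (1 − 0.010) × (1 − 0.089) × (1 − 0.103) × (1 − 0.293) × (1 − 0.225).
= 0.990 × 0.911 × 0.897 × 0.707 × 0.775 = 0.443269.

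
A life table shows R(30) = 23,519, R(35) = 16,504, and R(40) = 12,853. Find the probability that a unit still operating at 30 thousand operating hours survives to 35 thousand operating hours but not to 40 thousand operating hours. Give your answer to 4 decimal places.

This is the probability of reaching 35 but not 40, conditional on being operational at 30: (R(35) − R(40)) / R(30).
= (16,504 − 12,853) / 23,519 = 3,651 / 23,519 = 0.155236.

0.1552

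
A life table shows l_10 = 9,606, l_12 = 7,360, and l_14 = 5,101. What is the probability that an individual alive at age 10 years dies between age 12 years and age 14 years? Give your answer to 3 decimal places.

0.235

This is the probability of reaching 12 but not 14, conditional on being alive at 10: (l_12 − l_14) / l_10.
= (7,360 − 5,101) / 9,606 = 2,259 / 9,606 = 0.235166.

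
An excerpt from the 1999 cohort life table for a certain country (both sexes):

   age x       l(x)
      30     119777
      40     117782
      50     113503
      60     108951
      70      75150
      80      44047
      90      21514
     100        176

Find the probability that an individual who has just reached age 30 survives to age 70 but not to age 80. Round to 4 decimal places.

0.2597

This is the probability of reaching 70 but not 80, conditional on being alive at 30: (l(70) − l(80)) / l(30).
= (75150 − 44047) / 119777 = 31103 / 119777 = 0.259674.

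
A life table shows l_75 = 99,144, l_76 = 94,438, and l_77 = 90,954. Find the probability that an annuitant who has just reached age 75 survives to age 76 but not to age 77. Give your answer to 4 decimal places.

This is the probability of reaching 76 but not 77, conditional on being alive at 75: (l_76 − l_77) / l_75.
= (94,438 − 90,954) / 99,144 = 3,484 / 99,144 = 0.035141.

0.0351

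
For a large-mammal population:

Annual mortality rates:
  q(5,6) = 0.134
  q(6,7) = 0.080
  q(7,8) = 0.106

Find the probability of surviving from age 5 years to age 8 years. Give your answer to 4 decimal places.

0.7123

Survival from 5 to 8 is the product of surviving each interval: (1 − 0.134) × (1 − 0.080) × (1 − 0.106).
= 0.866 × 0.920 × 0.894 = 0.712268.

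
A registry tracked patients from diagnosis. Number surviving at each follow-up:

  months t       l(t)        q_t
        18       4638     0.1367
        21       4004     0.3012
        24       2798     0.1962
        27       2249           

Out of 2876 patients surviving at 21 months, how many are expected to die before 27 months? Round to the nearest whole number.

The relevant probability is 1 − 2249/4004 = 0.438312.
Expected number = 2876 × 0.438312 = 1261.

1261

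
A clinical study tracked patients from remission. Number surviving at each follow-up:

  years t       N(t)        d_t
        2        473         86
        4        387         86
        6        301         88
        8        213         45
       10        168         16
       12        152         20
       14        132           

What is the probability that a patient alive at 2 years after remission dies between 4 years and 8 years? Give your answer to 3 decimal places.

0.368

This is the probability of reaching 4 but not 8, conditional on being alive at 2: (N(4) − N(8)) / N(2).
= (387 − 213) / 473 = 174 / 473 = 0.367865.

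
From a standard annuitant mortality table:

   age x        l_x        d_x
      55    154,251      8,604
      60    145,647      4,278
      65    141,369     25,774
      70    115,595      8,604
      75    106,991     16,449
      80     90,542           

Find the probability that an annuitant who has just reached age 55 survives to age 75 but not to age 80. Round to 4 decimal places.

0.1066

We want 20|5q55 = (l_75 − l_80)/l_55.
This is the probability of reaching 75 but not 80, conditional on being alive at 55: (l_75 − l_80) / l_55.
= (106,991 − 90,542) / 154,251 = 16,449 / 154,251 = 0.106638.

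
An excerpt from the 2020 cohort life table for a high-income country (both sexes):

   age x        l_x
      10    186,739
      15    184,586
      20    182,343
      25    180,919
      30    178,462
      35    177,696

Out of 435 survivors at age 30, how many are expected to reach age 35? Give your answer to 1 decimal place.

433.1

The relevant probability is 177,696/178,462 = 0.995708.
Expected number = 435 × 0.995708 = 433.1.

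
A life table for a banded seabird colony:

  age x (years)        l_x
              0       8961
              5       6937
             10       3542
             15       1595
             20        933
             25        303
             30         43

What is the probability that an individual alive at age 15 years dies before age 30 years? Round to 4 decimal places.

0.9730

P(die before 30 | alive at 15) = 1 − l_30/l_15 = 1 − 43/1595 = (1552)/1595 = 0.973041.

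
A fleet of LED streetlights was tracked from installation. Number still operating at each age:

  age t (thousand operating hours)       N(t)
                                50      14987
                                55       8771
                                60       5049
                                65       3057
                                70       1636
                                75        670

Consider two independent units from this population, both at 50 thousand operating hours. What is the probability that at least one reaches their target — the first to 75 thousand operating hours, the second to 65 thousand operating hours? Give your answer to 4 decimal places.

0.2396

p₁ = N(75)/N(50) = 670/14987 = 0.044705; p₂ = N(65)/N(50) = 3057/14987 = 0.203977.
P(at least one) = 1 − (1−p₁)(1−p₂) = 1 − 0.955295 × 0.796023 = 0.239563.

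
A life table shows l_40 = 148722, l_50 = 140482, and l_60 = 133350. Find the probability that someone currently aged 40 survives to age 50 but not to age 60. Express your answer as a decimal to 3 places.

This is the probability of reaching 50 but not 60, conditional on being alive at 40: (l_50 − l_60) / l_40.
= (140482 − 133350) / 148722 = 7132 / 148722 = 0.047955.

0.048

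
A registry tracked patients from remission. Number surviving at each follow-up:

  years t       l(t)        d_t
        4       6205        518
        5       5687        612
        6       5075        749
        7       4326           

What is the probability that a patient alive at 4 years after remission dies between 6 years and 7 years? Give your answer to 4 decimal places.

0.1207

This is the probability of reaching 6 but not 7, conditional on being alive at 4: (l(6) − l(7)) / l(4).
= (5075 − 4326) / 6205 = 749 / 6205 = 0.120709.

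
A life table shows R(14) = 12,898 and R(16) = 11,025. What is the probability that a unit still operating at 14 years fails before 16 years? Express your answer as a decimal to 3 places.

0.145

P(fail before 16 | operational at 14) = 1 − R(16)/R(14) = 1 − 11,025/12,898 = (1,873)/12,898 = 0.145216.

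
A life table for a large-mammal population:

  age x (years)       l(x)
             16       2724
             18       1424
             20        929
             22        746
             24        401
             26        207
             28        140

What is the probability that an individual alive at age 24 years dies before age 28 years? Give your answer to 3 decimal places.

P(die before 28 | alive at 24) = 1 − l(28)/l(24) = 1 − 140/401 = (261)/401 = 0.650873.

0.651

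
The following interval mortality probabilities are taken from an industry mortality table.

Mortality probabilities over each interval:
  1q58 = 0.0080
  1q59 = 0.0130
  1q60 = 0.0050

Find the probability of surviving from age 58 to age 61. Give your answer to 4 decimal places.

0.9742

Survival from 58 to 61 is the product of surviving each interval: (1 − 0.0080) × (1 − 0.0130) × (1 − 0.0050).
= 0.9920 × 0.9870 × 0.9950 = 0.974208.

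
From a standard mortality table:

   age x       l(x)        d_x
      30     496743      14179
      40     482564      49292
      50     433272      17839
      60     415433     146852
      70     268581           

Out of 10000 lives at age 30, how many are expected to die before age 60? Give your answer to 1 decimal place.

The relevant probability is 1 − 415433/496743 = 0.163686.
Expected number = 10000 × 0.163686 = 1636.9.

1636.9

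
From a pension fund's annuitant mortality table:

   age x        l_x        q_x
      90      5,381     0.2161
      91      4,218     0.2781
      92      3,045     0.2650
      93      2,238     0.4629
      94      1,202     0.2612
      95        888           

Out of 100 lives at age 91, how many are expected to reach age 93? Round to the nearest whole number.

The relevant probability is 2,238/4,218 = 0.530583.
Expected number = 100 × 0.530583 = 53.

53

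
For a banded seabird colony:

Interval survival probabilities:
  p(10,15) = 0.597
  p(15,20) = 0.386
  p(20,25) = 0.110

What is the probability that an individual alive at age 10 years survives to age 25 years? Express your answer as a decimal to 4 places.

0.0253

Chaining the interval survival probabilities: 0.597 × 0.386 × 0.110.
= 0.025349.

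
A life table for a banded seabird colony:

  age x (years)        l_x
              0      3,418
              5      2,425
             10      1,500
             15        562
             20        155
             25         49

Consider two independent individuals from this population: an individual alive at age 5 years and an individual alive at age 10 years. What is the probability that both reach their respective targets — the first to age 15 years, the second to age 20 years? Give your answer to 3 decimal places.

0.024

p₁ = l_15/l_5 = 562/2,425 = 0.231753; p₂ = l_20/l_10 = 155/1,500 = 0.103333.
P(both) = p₁ × p₂ = 0.231753 × 0.103333 = 0.023948.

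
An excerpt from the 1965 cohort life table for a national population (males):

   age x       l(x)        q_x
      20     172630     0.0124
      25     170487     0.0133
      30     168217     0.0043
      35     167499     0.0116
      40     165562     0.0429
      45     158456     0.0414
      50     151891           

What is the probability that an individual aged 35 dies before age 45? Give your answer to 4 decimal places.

P(die before 45 | alive at 35) = 1 − l(45)/l(35) = 1 − 158456/167499 = (9043)/167499 = 0.053988.

0.0540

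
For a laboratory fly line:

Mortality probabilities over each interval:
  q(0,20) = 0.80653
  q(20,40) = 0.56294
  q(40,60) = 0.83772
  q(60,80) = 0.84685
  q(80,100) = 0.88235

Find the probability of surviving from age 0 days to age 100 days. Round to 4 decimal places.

0.0002

The overall survival probability is (1 − 0.80653) × (1 − 0.56294) × (1 − 0.83772) × (1 − 0.84685) × (1 − 0.88235).
= 0.19347 × 0.43706 × 0.16228 × 0.15315 × 0.11765 = 0.000247.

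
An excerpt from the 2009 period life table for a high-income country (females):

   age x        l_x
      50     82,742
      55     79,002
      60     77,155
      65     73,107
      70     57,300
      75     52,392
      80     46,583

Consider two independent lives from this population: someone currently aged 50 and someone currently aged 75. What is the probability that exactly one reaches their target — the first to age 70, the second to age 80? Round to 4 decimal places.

p₁ = l_70/l_50 = 57,300/82,742 = 0.692514; p₂ = l_80/l_75 = 46,583/52,392 = 0.889124.
P(exactly one) = p₁(1−p₂) + (1−p₁)p₂ = 0.076783 + 0.273393 = 0.350176.

0.3502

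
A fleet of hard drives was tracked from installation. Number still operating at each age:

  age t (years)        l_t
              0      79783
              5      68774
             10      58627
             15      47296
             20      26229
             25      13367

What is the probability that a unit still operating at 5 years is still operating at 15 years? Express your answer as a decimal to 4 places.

The conditional survival probability is l_15/l_5 = 47296/68774 = 0.687702.

0.6877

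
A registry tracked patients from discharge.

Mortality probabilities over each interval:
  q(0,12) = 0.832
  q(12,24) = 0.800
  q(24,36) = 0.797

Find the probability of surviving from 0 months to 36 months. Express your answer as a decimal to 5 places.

Chaining the interval survival probabilities: (1 − 0.832) × (1 − 0.800) × (1 − 0.797).
= 0.168 × 0.200 × 0.203 = 0.006821.

0.00682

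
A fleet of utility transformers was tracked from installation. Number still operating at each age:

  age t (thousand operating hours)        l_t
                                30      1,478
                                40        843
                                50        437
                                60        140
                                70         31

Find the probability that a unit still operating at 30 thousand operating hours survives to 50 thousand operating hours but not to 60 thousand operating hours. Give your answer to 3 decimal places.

0.201

This is the probability of reaching 50 but not 60, conditional on being operational at 30: (l_50 − l_60) / l_30.
= (437 − 140) / 1,478 = 297 / 1,478 = 0.200947.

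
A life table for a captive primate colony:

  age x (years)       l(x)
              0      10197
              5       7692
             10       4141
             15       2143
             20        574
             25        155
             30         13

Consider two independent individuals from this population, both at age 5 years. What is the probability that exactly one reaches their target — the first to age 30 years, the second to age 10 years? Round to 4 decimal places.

p₁ = l(30)/l(5) = 13/7692 = 0.001690; p₂ = l(10)/l(5) = 4141/7692 = 0.538352.
P(exactly one) = p₁(1−p₂) + (1−p₁)p₂ = 0.000780 + 0.537442 = 0.538222.

0.5382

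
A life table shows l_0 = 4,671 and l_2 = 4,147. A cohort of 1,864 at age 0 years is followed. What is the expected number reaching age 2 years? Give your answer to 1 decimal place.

1654.9

The relevant probability is 4,147/4,671 = 0.887818.
Expected number = 1,864 × 0.887818 = 1654.9.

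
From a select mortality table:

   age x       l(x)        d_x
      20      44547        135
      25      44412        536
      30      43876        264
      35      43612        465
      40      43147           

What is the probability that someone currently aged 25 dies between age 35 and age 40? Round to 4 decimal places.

This is the probability of reaching 35 but not 40, conditional on being alive at 25: (l(35) − l(40)) / l(25).
= (43612 − 43147) / 44412 = 465 / 44412 = 0.010470.

0.0105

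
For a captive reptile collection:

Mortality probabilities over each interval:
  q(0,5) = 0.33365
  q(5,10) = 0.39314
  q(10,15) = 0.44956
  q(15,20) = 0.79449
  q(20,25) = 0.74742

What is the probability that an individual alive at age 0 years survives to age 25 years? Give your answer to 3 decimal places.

Survival from 0 to 25 is the product of surviving each interval: (1 − 0.33365) × (1 − 0.39314) × (1 − 0.44956) × (1 − 0.79449) × (1 − 0.74742).
= 0.66635 × 0.60686 × 0.55044 × 0.20551 × 0.25258 = 0.011554.

0.012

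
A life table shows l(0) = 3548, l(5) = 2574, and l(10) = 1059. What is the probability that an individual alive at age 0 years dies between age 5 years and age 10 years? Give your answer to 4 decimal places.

0.4270

This is the probability of reaching 5 but not 10, conditional on being alive at 0: (l(5) − l(10)) / l(0).
= (2574 − 1059) / 3548 = 1515 / 3548 = 0.427001.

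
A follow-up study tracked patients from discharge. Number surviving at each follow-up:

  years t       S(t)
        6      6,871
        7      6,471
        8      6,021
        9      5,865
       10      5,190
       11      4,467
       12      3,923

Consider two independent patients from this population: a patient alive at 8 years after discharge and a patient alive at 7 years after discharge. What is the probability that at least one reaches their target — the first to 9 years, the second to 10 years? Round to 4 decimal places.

p₁ = S(9)/S(8) = 5,865/6,021 = 0.974091; p₂ = S(10)/S(7) = 5,190/6,471 = 0.802040.
P(at least one) = 1 − (1−p₁)(1−p₂) = 1 − 0.025909 × 0.197960 = 0.994871.

0.9949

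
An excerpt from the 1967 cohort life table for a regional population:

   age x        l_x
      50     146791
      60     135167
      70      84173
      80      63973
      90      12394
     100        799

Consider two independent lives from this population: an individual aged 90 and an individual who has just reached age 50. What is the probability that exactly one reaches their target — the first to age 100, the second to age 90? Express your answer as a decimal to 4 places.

p₁ = l_100/l_90 = 799/12394 = 0.064467; p₂ = l_90/l_50 = 12394/146791 = 0.084433.
P(exactly one) = p₁(1−p₂) + (1−p₁)p₂ = 0.059024 + 0.078990 = 0.138014.

0.1380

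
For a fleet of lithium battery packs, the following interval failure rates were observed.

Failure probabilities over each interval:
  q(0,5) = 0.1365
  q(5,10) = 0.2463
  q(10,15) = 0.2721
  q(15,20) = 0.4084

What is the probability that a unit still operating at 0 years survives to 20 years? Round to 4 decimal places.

Survival from 0 to 20 is the product of surviving each interval: (1 − 0.1365) × (1 − 0.2463) × (1 − 0.2721) × (1 − 0.4084).
= 0.8635 × 0.7537 × 0.7279 × 0.5916 = 0.280260.

0.2803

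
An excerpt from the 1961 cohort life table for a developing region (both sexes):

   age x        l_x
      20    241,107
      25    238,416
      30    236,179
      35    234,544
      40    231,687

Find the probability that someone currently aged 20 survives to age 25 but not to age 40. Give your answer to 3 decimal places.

This is the probability of reaching 25 but not 40, conditional on being alive at 20: (l_25 − l_40) / l_20.
= (238,416 − 231,687) / 241,107 = 6,729 / 241,107 = 0.027909.

0.028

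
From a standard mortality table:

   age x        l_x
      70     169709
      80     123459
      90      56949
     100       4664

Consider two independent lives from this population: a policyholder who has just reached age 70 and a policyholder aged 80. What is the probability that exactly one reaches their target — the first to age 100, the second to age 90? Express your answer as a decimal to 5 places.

0.46341

p₁ = l_100/l_70 = 4664/169709 = 0.027482; p₂ = l_90/l_80 = 56949/123459 = 0.461279.
P(exactly one) = p₁(1−p₂) + (1−p₁)p₂ = 0.014805 + 0.448602 = 0.463407.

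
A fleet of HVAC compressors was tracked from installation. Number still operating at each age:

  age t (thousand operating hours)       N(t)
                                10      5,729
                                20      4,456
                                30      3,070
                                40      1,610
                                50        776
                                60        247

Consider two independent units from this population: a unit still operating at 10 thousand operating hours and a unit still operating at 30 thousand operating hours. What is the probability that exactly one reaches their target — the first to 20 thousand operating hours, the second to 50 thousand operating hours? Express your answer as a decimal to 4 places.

0.6374

p₁ = N(20)/N(10) = 4,456/5,729 = 0.777797; p₂ = N(50)/N(30) = 776/3,070 = 0.252769.
P(exactly one) = p₁(1−p₂) + (1−p₁)p₂ = 0.581194 + 0.056166 = 0.637360.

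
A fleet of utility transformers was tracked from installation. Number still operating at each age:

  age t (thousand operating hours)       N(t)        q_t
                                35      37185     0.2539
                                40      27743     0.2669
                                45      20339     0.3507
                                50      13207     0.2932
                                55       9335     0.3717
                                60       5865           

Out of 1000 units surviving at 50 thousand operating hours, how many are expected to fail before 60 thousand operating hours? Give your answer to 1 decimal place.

The relevant probability is 1 − 5865/13207 = 0.555917.
Expected number = 1000 × 0.555917 = 555.9.

555.9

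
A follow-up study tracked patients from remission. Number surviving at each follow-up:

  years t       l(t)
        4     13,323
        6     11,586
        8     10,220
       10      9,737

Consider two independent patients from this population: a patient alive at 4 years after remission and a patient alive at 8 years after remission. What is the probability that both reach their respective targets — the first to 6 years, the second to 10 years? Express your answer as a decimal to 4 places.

0.8285

p₁ = l(6)/l(4) = 11,586/13,323 = 0.869624; p₂ = l(10)/l(8) = 9,737/10,220 = 0.952740.
P(both) = p₁ × p₂ = 0.869624 × 0.952740 = 0.828526.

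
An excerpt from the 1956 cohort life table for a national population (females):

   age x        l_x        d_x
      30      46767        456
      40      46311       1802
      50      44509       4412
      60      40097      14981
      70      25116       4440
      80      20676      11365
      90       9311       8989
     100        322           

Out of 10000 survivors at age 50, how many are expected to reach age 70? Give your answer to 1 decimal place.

The relevant probability is 25116/44509 = 0.564290.
Expected number = 10000 × 0.564290 = 5642.9.

5642.9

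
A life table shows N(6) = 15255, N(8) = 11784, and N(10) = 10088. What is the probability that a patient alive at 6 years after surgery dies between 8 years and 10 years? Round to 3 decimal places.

0.111

This is the probability of reaching 8 but not 10, conditional on being alive at 6: (N(8) − N(10)) / N(6).
= (11784 − 10088) / 15255 = 1696 / 15255 = 0.111177.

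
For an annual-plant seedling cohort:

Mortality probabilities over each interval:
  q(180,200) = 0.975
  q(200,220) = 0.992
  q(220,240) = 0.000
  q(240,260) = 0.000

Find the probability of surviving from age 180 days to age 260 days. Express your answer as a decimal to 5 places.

0.00020

P(survive 180→260) = (1 − 0.975) × (1 − 0.992) × (1 − 0.000) × (1 − 0.000).
= 0.025 × 0.008 × 1.000 × 1.000 = 0.000200.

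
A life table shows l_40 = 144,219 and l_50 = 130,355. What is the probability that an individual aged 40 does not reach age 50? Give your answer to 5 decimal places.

P(die before 50 | alive at 40) = 1 − l_50/l_40 = 1 − 130,355/144,219 = (13,864)/144,219 = 0.096132.

0.09613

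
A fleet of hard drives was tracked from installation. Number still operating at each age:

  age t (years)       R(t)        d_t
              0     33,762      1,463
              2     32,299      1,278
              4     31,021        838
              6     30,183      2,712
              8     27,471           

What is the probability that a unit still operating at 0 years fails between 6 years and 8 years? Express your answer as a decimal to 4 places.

0.0803

This is the probability of reaching 6 but not 8, conditional on being operational at 0: (R(6) − R(8)) / R(0).
= (30,183 − 27,471) / 33,762 = 2,712 / 33,762 = 0.080327.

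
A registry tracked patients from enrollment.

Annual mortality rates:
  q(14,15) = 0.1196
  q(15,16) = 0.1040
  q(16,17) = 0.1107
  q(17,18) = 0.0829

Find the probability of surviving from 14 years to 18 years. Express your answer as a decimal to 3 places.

The overall survival probability is (1 − 0.1196) × (1 − 0.1040) × (1 − 0.1107) × (1 − 0.0829).
= 0.8804 × 0.8960 × 0.8893 × 0.9171 = 0.643358.

0.643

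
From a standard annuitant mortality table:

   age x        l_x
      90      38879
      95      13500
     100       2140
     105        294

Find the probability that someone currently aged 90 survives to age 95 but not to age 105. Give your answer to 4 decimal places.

We want 5|10q90 = (l_95 − l_105)/l_90.
This is the probability of reaching 95 but not 105, conditional on being alive at 90: (l_95 − l_105) / l_90.
= (13500 − 294) / 38879 = 13206 / 38879 = 0.339669.

0.3397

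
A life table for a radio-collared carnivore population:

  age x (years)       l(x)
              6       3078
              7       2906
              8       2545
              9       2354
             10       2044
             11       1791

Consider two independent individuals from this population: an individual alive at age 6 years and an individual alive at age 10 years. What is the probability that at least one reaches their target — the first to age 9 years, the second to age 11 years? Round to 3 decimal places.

p₁ = l(9)/l(6) = 2354/3078 = 0.764782; p₂ = l(11)/l(10) = 1791/2044 = 0.876223.
P(at least one) = 1 − (1−p₁)(1−p₂) = 1 − 0.235218 × 0.123777 = 0.970885.

0.971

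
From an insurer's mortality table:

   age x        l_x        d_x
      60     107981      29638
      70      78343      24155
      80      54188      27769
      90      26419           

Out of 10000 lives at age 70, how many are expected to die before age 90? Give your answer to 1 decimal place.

The relevant probability is 1 − 26419/78343 = 0.662778.
Expected number = 10000 × 0.662778 = 6627.8.

6627.8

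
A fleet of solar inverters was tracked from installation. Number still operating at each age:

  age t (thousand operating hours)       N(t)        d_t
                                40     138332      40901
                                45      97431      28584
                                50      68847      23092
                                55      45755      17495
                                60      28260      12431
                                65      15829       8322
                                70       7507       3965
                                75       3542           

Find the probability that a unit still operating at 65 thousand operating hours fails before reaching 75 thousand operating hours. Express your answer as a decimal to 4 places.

0.7762

P(fail before 75 | operational at 65) = 1 − N(75)/N(65) = 1 − 3542/15829 = (12287)/15829 = 0.776233.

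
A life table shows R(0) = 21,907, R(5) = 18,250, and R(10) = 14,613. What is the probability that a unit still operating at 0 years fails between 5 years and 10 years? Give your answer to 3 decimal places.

0.166

This is the probability of reaching 5 but not 10, conditional on being operational at 0: (R(5) − R(10)) / R(0).
= (18,250 − 14,613) / 21,907 = 3,637 / 21,907 = 0.166020.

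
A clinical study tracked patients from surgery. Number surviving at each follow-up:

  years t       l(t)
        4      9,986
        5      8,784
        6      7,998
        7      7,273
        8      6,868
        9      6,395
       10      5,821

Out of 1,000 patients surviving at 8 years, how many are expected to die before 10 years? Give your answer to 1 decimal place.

152.4

The relevant probability is 1 − 5,821/6,868 = 0.152446.
Expected number = 1,000 × 0.152446 = 152.4.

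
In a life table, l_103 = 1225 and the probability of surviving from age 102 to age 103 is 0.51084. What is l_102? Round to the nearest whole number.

l_102 = l_103 / p = 1225 / 0.51084 = 2398.

2398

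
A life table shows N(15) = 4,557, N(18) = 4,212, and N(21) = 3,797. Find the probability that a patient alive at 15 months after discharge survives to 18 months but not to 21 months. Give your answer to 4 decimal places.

This is the probability of reaching 18 but not 21, conditional on being alive at 15: (N(18) − N(21)) / N(15).
= (4,212 − 3,797) / 4,557 = 415 / 4,557 = 0.091069.

0.0911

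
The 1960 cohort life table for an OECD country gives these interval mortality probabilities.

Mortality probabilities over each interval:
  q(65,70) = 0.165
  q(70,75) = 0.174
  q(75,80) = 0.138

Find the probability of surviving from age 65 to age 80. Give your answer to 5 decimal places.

0.59453

Survival from 65 to 80 is the product of surviving each interval: (1 − 0.165) × (1 − 0.174) × (1 − 0.138).
= 0.835 × 0.826 × 0.862 = 0.594530.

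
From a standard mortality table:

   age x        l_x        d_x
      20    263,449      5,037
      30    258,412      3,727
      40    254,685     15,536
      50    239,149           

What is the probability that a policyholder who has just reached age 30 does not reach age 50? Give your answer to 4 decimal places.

P(die before 50 | alive at 30) = 1 − l_50/l_30 = 1 − 239,149/258,412 = (19,263)/258,412 = 0.074544.

0.0745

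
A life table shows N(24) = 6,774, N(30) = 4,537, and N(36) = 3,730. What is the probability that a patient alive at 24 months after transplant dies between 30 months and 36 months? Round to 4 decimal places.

0.1191

This is the probability of reaching 30 but not 36, conditional on being alive at 24: (N(30) − N(36)) / N(24).
= (4,537 − 3,730) / 6,774 = 807 / 6,774 = 0.119132.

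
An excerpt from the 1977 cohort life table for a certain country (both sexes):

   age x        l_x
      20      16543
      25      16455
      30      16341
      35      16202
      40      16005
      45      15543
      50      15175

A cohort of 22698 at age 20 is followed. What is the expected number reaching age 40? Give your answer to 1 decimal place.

21959.8

The relevant probability is 16005/16543 = 0.967479.
Expected number = 22698 × 0.967479 = 21959.8.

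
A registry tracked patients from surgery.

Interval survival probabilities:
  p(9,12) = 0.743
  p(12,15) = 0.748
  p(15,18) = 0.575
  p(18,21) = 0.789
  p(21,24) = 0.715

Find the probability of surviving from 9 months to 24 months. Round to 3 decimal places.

0.180

The overall survival probability is 0.743 × 0.748 × 0.575 × 0.789 × 0.715.
= 0.180277.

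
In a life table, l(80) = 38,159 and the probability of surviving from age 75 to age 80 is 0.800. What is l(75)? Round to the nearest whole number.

47699

l(75) = l(80) / p = 38,159 / 0.800 = 47699.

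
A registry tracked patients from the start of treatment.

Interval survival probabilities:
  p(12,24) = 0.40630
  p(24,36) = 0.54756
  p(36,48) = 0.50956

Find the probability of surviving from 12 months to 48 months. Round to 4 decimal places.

0.1134

P(survive 12→48) = 0.40630 × 0.54756 × 0.50956.
= 0.113364.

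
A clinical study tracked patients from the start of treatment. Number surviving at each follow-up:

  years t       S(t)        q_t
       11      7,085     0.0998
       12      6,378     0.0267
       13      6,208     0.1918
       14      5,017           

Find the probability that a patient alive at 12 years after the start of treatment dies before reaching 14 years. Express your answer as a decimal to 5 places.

0.21339

P(die before 14 | alive at 12) = 1 − S(14)/S(12) = 1 − 5,017/6,378 = (1,361)/6,378 = 0.213390.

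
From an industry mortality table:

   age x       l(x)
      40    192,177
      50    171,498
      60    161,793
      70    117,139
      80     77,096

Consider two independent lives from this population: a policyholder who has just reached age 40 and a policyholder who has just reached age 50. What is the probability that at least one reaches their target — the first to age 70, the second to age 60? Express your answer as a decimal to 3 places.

p₁ = l(70)/l(40) = 117,139/192,177 = 0.609537; p₂ = l(60)/l(50) = 161,793/171,498 = 0.943410.
P(at least one) = 1 − (1−p₁)(1−p₂) = 1 − 0.390463 × 0.056590 = 0.977904.

0.978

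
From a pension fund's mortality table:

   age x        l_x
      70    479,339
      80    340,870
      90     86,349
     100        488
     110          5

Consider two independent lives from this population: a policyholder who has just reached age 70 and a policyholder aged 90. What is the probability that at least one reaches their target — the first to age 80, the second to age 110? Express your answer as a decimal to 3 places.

p₁ = l_80/l_70 = 340,870/479,339 = 0.711125; p₂ = l_110/l_90 = 5/86,349 = 0.000058.
P(at least one) = 1 − (1−p₁)(1−p₂) = 1 − 0.288875 × 0.999942 = 0.711142.

0.711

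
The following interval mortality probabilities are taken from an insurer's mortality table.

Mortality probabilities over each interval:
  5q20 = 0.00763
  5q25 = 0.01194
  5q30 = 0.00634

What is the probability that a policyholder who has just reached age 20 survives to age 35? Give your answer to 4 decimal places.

0.9743

The overall survival probability is (1 − 0.00763) × (1 − 0.01194) × (1 − 0.00634).
= 0.99237 × 0.98806 × 0.99366 = 0.974305.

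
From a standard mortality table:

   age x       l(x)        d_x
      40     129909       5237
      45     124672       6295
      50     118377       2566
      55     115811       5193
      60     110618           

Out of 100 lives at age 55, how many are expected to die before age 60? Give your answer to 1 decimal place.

The relevant probability is 1 − 110618/115811 = 0.044840.
Expected number = 100 × 0.044840 = 4.5.

4.5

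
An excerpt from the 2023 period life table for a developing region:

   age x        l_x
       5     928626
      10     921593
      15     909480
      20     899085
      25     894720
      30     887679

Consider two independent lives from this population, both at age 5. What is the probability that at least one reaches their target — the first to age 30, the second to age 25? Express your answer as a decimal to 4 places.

0.9984

p₁ = l_30/l_5 = 887679/928626 = 0.955906; p₂ = l_25/l_5 = 894720/928626 = 0.963488.
P(at least one) = 1 − (1−p₁)(1−p₂) = 1 − 0.044094 × 0.036512 = 0.998390.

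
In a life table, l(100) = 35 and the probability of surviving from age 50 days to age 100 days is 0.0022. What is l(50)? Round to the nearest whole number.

15909

l(50) = l(100) / p = 35 / 0.0022 = 15909.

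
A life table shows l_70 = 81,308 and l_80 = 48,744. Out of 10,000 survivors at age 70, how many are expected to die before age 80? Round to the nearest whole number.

The relevant probability is 1 − 48,744/81,308 = 0.400502.
Expected number = 10,000 × 0.400502 = 4005.

4005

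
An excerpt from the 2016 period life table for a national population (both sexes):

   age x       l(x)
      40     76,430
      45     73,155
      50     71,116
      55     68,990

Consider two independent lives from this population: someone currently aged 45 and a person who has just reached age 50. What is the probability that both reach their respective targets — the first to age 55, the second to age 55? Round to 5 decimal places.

p₁ = l(55)/l(45) = 68,990/73,155 = 0.943066; p₂ = l(55)/l(50) = 68,990/71,116 = 0.970105.
P(both) = p₁ × p₂ = 0.943066 × 0.970105 = 0.914873.

0.91487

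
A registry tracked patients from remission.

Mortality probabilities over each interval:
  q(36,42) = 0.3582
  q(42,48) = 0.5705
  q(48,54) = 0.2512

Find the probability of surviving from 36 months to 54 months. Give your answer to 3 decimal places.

0.206

Survival from 36 to 54 is the product of surviving each interval: (1 − 0.3582) × (1 − 0.5705) × (1 − 0.2512).
= 0.6418 × 0.4295 × 0.7488 = 0.206409.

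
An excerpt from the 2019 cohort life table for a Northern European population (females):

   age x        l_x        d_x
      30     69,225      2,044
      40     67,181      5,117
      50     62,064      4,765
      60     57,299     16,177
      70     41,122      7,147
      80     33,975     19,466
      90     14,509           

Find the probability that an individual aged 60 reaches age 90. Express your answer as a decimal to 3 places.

We want 30p60 = l_90/l_60.
The conditional survival probability is l_90/l_60 = 14,509/57,299 = 0.253216.

0.253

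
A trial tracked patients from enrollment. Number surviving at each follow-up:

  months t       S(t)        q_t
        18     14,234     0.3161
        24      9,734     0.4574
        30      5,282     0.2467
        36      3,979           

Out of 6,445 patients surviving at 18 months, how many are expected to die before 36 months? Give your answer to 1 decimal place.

4643.4

The relevant probability is 1 − 3,979/14,234 = 0.720458.
Expected number = 6,445 × 0.720458 = 4643.4.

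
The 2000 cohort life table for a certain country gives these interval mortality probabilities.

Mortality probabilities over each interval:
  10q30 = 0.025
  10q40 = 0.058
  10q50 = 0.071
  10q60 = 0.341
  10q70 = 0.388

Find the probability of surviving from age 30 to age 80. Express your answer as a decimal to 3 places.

0.344

Chaining the interval survival probabilities: (1 − 0.025) × (1 − 0.058) × (1 − 0.071) × (1 − 0.341) × (1 − 0.388).
= 0.975 × 0.942 × 0.929 × 0.659 × 0.612 = 0.344119.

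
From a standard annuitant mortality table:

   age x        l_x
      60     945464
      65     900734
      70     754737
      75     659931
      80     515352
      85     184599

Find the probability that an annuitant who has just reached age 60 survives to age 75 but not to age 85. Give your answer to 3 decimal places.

0.503

We want 15|10q60 = (l_75 − l_85)/l_60.
This is the probability of reaching 75 but not 85, conditional on being alive at 60: (l_75 − l_85) / l_60.
= (659931 − 184599) / 945464 = 475332 / 945464 = 0.502750.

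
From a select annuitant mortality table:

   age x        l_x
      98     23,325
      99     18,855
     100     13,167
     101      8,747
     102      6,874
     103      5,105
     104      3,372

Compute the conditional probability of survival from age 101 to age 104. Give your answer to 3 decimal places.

0.386

We want 3p101 = l_104/l_101.
The conditional survival probability is l_104/l_101 = 3,372/8,747 = 0.385504.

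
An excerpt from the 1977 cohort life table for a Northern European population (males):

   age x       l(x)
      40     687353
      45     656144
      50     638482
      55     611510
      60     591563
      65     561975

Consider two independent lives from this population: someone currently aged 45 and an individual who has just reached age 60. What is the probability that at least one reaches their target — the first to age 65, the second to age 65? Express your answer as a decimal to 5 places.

0.99282

p₁ = l(65)/l(45) = 561975/656144 = 0.856481; p₂ = l(65)/l(60) = 561975/591563 = 0.949983.
P(at least one) = 1 − (1−p₁)(1−p₂) = 1 − 0.143519 × 0.050017 = 0.992822.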